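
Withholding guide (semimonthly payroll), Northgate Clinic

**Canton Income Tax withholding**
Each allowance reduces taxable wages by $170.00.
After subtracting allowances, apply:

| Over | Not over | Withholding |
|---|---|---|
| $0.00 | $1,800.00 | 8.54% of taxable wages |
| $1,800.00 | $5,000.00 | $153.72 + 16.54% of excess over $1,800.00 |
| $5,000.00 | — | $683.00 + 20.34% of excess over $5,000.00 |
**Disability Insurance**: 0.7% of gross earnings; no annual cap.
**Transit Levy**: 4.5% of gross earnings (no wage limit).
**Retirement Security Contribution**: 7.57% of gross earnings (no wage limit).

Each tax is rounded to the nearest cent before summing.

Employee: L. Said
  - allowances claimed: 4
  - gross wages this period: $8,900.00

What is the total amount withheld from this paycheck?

$2,474.48

Canton Income Tax: taxable = $8,900.00 − 4×$170.00 = $8,220.00
  $683.00 + 20.34% × ($8,220.00 − $5,000.00) = $683.00 + 20.34% × $3,220.00 = $1,337.95
Disability Insurance: 0.7% × $8,900.00 = $62.30
Transit Levy: 4.5% × $8,900.00 = $400.50
Retirement Security Contribution: 7.57% × $8,900.00 = $673.73
Total: $1,337.95 + $62.30 + $400.50 + $673.73 = $2,474.48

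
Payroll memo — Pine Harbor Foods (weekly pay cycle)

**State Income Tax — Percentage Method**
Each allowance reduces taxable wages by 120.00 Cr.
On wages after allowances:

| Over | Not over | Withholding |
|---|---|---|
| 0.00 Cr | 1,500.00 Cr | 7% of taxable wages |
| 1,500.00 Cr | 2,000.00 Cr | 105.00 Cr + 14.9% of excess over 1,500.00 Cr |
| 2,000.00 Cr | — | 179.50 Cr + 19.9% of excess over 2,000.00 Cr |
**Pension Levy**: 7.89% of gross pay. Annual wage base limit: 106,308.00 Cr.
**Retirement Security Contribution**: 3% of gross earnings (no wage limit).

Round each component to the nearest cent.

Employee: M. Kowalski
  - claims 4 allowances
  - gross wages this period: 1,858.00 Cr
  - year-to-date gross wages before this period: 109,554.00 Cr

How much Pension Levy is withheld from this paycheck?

Pension Levy: YTD 109,554.00 Cr ≥ cap 106,308.00 Cr → 0.00 Cr

0.00 Cr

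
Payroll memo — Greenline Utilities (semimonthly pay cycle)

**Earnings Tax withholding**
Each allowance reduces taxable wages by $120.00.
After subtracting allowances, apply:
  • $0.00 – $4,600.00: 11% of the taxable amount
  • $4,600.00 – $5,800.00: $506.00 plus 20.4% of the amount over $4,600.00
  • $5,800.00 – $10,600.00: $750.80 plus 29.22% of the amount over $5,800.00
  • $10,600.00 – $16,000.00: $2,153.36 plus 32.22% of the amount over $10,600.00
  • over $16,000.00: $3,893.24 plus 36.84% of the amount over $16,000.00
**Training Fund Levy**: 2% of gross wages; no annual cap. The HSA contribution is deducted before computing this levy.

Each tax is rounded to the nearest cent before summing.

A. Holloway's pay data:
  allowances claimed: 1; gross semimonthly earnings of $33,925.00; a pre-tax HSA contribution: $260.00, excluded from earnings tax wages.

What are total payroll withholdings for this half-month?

$11,030.12

Earnings Tax: taxable = $33,925.00 − $260.00 − 1×$120.00 = $33,545.00
  $3,893.24 + 36.84% × ($33,545.00 − $16,000.00) = $3,893.24 + 36.84% × $17,545.00 = $10,356.82
Training Fund Levy: 2% × $33,665.00 = $673.30
Total: $10,356.82 + $673.30 = $11,030.12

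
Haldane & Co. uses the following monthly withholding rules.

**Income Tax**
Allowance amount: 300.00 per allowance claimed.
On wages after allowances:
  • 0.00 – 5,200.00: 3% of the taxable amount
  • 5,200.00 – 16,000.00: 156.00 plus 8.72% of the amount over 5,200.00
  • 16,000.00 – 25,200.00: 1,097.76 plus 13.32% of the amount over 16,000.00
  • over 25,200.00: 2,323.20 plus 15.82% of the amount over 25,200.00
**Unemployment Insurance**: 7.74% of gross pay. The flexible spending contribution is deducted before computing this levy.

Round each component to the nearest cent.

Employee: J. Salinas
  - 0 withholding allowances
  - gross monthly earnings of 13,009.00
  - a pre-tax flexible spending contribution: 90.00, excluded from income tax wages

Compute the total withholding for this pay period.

Income Tax: taxable = 13,009.00 − 90.00 = 12,919.00
  156.00 + 8.72% × (12,919.00 − 5,200.00) = 156.00 + 8.72% × 7,719.00 = 829.10
Unemployment Insurance: 7.74% × 12,919.00 = 999.93
Total: 829.10 + 999.93 = 1,829.03

1,829.03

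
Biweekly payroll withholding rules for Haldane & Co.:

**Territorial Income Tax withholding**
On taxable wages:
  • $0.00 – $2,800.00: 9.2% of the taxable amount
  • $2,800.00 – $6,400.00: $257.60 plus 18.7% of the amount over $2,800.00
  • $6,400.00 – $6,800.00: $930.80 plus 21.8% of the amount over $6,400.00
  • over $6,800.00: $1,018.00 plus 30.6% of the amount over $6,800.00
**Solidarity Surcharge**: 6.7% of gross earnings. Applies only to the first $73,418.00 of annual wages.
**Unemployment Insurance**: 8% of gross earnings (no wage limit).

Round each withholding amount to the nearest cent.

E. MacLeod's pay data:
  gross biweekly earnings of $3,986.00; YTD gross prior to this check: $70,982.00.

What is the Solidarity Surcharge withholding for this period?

Solidarity Surcharge: cap $73,418.00 − YTD $70,982.00 = $2,436.00 subject; 6.7% × $2,436.00 = $163.21

$163.21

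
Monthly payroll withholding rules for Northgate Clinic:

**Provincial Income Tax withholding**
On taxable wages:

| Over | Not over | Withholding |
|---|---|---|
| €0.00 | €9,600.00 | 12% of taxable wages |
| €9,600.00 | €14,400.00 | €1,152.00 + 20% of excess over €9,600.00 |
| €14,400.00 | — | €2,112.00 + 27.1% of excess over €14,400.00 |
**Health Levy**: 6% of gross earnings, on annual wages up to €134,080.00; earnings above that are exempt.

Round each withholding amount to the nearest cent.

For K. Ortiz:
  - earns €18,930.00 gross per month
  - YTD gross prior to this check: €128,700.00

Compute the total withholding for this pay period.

€3,662.43

Provincial Income Tax: taxable = €18,930.00
  €2,112.00 + 27.1% × (€18,930.00 − €14,400.00) = €2,112.00 + 27.1% × €4,530.00 = €3,339.63
Health Levy: cap €134,080.00 − YTD €128,700.00 = €5,380.00 subject; 6% × €5,380.00 = €322.80
Total: €3,339.63 + €322.80 = €3,662.43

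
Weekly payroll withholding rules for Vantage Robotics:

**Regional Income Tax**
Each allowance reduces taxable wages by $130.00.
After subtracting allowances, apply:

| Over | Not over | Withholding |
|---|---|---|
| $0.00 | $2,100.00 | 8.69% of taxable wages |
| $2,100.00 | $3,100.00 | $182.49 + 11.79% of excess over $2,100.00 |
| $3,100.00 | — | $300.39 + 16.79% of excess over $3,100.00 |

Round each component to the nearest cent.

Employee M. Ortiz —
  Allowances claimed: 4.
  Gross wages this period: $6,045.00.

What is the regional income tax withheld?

Regional Income Tax: taxable = $6,045.00 − 4×$130.00 = $5,525.00
  $300.39 + 16.79% × ($5,525.00 − $3,100.00) = $300.39 + 16.79% × $2,425.00 = $707.55

$707.55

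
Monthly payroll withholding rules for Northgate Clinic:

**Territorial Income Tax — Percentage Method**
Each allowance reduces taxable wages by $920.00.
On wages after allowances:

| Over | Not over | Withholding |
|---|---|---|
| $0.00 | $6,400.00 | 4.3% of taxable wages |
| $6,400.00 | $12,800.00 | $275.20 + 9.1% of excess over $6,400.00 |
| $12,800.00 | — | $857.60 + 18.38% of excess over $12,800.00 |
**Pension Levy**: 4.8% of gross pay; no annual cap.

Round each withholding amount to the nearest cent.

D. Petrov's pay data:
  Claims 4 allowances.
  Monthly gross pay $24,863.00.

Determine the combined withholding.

Territorial Income Tax: taxable = $24,863.00 − 4×$920.00 = $21,183.00
  $857.60 + 18.38% × ($21,183.00 − $12,800.00) = $857.60 + 18.38% × $8,383.00 = $2,398.40
Pension Levy: 4.8% × $24,863.00 = $1,193.42
Total: $2,398.40 + $1,193.42 = $3,591.82

$3,591.82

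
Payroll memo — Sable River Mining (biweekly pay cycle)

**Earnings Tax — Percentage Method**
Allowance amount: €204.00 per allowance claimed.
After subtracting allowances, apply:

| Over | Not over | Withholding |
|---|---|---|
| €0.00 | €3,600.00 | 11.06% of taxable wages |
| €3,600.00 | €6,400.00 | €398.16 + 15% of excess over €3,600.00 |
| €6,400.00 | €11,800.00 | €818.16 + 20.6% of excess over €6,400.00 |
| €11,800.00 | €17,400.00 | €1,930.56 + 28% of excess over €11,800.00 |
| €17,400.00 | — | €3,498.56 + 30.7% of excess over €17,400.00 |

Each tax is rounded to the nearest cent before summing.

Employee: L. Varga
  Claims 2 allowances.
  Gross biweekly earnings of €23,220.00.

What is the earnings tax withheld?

€5,160.04

Earnings Tax: taxable = €23,220.00 − 2×€204.00 = €22,812.00
  €3,498.56 + 30.7% × (€22,812.00 − €17,400.00) = €3,498.56 + 30.7% × €5,412.00 = €5,160.04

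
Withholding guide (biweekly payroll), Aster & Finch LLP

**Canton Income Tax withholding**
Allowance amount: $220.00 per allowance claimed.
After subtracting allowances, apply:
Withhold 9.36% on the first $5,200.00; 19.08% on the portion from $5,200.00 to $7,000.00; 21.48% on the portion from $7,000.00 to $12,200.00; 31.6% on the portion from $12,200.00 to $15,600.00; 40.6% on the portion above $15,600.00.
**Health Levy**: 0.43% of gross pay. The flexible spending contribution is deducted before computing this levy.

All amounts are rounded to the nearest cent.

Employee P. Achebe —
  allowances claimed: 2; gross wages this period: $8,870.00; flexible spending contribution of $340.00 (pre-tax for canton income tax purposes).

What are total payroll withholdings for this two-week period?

Canton Income Tax: taxable = $8,870.00 − $340.00 − 2×$220.00 = $8,090.00
  $830.16 + 21.48% × ($8,090.00 − $7,000.00) = $830.16 + 21.48% × $1,090.00 = $1,064.29
Health Levy: 0.43% × $8,530.00 = $36.68
Total: $1,064.29 + $36.68 = $1,100.97

$1,100.97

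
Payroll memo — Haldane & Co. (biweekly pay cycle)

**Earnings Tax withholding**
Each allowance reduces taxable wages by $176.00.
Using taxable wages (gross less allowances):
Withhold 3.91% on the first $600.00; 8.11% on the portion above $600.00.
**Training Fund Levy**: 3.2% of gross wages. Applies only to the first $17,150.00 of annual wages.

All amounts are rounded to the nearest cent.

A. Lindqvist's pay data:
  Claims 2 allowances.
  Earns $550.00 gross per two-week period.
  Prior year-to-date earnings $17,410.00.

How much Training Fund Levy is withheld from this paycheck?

Training Fund Levy: YTD $17,410.00 ≥ cap $17,150.00 → $0.00

$0.00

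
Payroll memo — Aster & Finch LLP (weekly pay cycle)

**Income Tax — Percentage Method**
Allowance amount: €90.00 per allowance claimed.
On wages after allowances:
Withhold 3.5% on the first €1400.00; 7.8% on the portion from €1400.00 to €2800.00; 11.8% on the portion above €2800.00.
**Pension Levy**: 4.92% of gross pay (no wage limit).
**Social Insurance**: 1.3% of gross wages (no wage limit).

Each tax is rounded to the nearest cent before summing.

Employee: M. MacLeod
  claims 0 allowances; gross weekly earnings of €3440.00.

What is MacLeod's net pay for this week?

Income Tax: taxable = €3440.00
  €158.20 + 11.8% × (€3440.00 − €2800.00) = €158.20 + 11.8% × €640.00 = €233.72
Pension Levy: 4.92% × €3440.00 = €169.25
Social Insurance: 1.3% × €3440.00 = €44.72
Total withheld: €233.72 + €169.25 + €44.72 = €447.69
Net pay: €3440.00 − €447.69 = €2992.31

€2992.31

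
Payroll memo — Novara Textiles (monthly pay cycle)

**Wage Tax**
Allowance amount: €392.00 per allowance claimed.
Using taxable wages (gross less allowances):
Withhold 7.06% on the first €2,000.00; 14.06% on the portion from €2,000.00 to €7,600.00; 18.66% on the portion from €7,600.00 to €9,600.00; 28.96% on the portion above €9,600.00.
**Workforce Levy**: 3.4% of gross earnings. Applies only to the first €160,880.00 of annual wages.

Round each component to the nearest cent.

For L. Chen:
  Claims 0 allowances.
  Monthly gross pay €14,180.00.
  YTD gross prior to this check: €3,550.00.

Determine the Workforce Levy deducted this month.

Workforce Levy: 3.4% × €14,180.00 = €482.12

€482.12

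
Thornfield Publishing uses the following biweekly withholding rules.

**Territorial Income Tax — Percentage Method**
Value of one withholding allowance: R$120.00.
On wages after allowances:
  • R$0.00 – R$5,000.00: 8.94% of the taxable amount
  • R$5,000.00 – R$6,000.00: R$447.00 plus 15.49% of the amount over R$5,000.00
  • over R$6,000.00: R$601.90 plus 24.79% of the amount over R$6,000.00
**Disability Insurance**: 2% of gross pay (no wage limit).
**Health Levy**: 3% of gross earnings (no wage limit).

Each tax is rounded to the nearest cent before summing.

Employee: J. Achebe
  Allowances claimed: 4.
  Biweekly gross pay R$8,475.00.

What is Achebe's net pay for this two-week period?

R$6,954.79

Territorial Income Tax: taxable = R$8,475.00 − 4×R$120.00 = R$7,995.00
  R$601.90 + 24.79% × (R$7,995.00 − R$6,000.00) = R$601.90 + 24.79% × R$1,995.00 = R$1,096.46
Disability Insurance: 2% × R$8,475.00 = R$169.50
Health Levy: 3% × R$8,475.00 = R$254.25
Total withheld: R$1,096.46 + R$169.50 + R$254.25 = R$1,520.21
Net pay: R$8,475.00 − R$1,520.21 = R$6,954.79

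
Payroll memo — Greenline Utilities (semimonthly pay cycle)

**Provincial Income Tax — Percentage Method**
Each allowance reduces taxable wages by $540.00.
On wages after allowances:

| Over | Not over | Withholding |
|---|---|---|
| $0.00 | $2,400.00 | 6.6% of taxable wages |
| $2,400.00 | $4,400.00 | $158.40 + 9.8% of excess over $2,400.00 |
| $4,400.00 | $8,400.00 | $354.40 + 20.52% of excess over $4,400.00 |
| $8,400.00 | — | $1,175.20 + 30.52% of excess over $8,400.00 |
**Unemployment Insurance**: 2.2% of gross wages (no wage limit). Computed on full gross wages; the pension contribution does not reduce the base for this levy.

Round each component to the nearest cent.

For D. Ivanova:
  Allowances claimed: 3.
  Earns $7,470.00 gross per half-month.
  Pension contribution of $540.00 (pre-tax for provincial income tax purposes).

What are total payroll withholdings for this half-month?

$705.47

Provincial Income Tax: taxable = $7,470.00 − $540.00 − 3×$540.00 = $5,310.00
  $354.40 + 20.52% × ($5,310.00 − $4,400.00) = $354.40 + 20.52% × $910.00 = $541.13
Unemployment Insurance: 2.2% × $7,470.00 = $164.34
Total: $541.13 + $164.34 = $705.47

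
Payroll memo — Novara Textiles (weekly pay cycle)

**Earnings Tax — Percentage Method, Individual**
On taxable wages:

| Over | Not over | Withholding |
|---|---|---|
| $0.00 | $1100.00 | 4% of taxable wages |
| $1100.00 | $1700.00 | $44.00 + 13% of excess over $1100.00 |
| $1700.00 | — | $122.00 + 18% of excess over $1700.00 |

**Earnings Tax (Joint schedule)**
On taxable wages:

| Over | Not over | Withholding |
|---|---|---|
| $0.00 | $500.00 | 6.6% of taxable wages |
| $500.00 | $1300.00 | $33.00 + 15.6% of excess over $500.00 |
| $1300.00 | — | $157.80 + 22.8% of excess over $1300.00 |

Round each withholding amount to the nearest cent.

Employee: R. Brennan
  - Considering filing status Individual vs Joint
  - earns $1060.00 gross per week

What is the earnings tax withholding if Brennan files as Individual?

Earnings Tax (Individual): taxable = $1060.00
  4% × $1060.00 = $42.40

$42.40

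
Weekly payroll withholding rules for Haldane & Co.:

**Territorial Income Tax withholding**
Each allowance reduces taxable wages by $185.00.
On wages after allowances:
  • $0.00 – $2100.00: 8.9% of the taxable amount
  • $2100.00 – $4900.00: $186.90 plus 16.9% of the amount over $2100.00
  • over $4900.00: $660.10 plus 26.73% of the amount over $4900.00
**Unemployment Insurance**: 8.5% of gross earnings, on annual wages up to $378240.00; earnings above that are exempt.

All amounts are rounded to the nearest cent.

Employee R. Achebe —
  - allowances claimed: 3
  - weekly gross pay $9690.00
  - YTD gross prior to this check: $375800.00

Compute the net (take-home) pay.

$7690.48

Territorial Income Tax: taxable = $9690.00 − 3×$185.00 = $9135.00
  $660.10 + 26.73% × ($9135.00 − $4900.00) = $660.10 + 26.73% × $4235.00 = $1792.12
Unemployment Insurance: cap $378240.00 − YTD $375800.00 = $2440.00 subject; 8.5% × $2440.00 = $207.40
Total withheld: $1792.12 + $207.40 = $1999.52
Net pay: $9690.00 − $1999.52 = $7690.48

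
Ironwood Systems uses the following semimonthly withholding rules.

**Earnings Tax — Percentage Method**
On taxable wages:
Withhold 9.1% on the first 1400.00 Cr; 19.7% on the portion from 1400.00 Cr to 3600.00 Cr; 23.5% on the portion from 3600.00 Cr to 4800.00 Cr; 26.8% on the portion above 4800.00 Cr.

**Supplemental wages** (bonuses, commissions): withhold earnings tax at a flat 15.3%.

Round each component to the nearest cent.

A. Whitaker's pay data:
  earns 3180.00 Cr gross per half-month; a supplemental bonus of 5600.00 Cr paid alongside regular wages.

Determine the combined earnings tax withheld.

1334.86 Cr

Earnings Tax: taxable = 3180.00 Cr
  127.40 Cr + 19.7% × (3180.00 Cr − 1400.00 Cr) = 127.40 Cr + 19.7% × 1780.00 Cr = 478.06 Cr
Supplemental (15.3% flat on bonus): 15.3% × 5600.00 Cr = 856.80 Cr
Total earnings tax: 478.06 Cr + 856.80 Cr = 1334.86 Cr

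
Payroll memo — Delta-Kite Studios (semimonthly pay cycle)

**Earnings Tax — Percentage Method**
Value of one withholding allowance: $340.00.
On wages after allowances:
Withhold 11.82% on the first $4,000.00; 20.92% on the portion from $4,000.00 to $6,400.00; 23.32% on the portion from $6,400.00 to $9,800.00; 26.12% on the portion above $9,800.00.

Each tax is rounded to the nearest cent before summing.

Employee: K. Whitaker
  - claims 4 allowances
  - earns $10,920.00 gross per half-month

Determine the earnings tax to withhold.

$1,711.79

Earnings Tax: taxable = $10,920.00 − 4×$340.00 = $9,560.00
  $974.88 + 23.32% × ($9,560.00 − $6,400.00) = $974.88 + 23.32% × $3,160.00 = $1,711.79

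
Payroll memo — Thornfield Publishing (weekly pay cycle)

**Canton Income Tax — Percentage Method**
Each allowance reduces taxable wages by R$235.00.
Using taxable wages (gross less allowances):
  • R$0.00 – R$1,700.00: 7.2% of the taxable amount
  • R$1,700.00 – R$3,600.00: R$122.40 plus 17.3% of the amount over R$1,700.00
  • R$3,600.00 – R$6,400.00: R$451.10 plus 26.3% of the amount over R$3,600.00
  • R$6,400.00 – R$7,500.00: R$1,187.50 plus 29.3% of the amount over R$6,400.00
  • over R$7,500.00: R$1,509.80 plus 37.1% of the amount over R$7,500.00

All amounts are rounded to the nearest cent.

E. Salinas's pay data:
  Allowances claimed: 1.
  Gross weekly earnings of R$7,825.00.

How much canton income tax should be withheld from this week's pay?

R$1,543.19

Canton Income Tax: taxable = R$7,825.00 − 1×R$235.00 = R$7,590.00
  R$1,509.80 + 37.1% × (R$7,590.00 − R$7,500.00) = R$1,509.80 + 37.1% × R$90.00 = R$1,543.19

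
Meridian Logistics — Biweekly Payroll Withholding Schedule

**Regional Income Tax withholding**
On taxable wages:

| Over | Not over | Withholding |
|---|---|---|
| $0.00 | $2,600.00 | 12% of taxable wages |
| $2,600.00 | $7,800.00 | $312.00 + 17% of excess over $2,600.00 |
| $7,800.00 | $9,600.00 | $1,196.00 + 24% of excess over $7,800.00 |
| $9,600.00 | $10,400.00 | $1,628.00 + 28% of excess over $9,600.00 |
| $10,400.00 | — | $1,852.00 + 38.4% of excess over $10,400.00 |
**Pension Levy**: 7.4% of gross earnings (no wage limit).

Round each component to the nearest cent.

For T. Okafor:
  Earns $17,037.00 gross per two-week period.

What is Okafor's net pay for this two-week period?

Regional Income Tax: taxable = $17,037.00
  $1,852.00 + 38.4% × ($17,037.00 − $10,400.00) = $1,852.00 + 38.4% × $6,637.00 = $4,400.61
Pension Levy: 7.4% × $17,037.00 = $1,260.74
Total withheld: $4,400.61 + $1,260.74 = $5,661.35
Net pay: $17,037.00 − $5,661.35 = $11,375.65

$11,375.65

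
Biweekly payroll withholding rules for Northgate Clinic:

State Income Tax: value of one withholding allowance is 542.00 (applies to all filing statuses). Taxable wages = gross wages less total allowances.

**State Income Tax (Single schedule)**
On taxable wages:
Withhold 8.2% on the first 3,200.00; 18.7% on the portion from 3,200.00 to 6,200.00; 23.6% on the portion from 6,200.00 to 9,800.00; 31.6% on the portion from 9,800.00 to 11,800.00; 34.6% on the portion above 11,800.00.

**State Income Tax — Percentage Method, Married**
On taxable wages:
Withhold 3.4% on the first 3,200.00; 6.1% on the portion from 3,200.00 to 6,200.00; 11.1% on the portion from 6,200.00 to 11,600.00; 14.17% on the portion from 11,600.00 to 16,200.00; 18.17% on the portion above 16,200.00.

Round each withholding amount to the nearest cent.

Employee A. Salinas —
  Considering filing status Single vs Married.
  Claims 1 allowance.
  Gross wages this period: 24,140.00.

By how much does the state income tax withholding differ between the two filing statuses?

3,499.87

State Income Tax (Single): taxable = 24,140.00 − 1×542.00 = 23,598.00
  2,305.00 + 34.6% × (23,598.00 − 11,800.00) = 2,305.00 + 34.6% × 11,798.00 = 6,387.11
State Income Tax (Married): taxable = 24,140.00 − 1×542.00 = 23,598.00
  1,543.02 + 18.17% × (23,598.00 − 16,200.00) = 1,543.02 + 18.17% × 7,398.00 = 2,887.24
Difference: |6,387.11 − 2,887.24| = 3,499.87 (higher under Single)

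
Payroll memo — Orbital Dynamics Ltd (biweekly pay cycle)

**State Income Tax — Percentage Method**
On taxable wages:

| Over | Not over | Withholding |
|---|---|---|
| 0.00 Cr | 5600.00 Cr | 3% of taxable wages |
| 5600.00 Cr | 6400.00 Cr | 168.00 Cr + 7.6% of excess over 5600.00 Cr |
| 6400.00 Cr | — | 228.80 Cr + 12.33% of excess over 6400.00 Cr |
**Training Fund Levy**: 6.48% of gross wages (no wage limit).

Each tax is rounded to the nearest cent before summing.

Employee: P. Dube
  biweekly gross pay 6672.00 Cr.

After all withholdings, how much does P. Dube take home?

State Income Tax: taxable = 6672.00 Cr
  228.80 Cr + 12.33% × (6672.00 Cr − 6400.00 Cr) = 228.80 Cr + 12.33% × 272.00 Cr = 262.34 Cr
Training Fund Levy: 6.48% × 6672.00 Cr = 432.35 Cr
Total withheld: 262.34 Cr + 432.35 Cr = 694.69 Cr
Net pay: 6672.00 Cr − 694.69 Cr = 5977.31 Cr

5977.31 Cr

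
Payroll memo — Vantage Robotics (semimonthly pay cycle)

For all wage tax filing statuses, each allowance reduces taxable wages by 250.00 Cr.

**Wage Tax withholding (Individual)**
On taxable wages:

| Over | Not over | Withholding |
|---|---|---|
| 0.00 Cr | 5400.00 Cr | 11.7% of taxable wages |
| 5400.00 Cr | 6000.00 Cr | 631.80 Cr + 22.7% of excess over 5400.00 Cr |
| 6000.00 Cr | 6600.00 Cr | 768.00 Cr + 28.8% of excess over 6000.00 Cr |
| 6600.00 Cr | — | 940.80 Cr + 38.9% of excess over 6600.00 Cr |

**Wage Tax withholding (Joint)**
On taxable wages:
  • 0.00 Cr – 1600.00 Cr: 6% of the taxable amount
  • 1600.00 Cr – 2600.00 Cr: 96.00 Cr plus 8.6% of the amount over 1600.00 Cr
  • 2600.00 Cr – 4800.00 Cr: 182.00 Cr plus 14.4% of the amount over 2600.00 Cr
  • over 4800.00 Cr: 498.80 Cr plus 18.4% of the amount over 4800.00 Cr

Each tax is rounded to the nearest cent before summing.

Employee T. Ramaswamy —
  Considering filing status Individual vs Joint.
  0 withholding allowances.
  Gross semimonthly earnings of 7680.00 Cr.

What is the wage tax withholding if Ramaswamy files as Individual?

1360.92 Cr

Wage Tax (Individual): taxable = 7680.00 Cr
  940.80 Cr + 38.9% × (7680.00 Cr − 6600.00 Cr) = 940.80 Cr + 38.9% × 1080.00 Cr = 1360.92 Cr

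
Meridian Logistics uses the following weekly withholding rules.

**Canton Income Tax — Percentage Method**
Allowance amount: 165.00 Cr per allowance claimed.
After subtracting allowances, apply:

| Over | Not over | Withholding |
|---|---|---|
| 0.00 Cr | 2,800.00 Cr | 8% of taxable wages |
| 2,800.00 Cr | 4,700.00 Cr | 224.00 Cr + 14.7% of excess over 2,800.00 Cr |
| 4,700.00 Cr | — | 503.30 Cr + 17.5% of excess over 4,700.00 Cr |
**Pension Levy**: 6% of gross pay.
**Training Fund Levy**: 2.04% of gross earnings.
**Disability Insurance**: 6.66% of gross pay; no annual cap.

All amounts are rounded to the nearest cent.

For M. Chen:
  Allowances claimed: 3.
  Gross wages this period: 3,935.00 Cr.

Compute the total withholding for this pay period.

896.52 Cr

Canton Income Tax: taxable = 3,935.00 Cr − 3×165.00 Cr = 3,440.00 Cr
  224.00 Cr + 14.7% × (3,440.00 Cr − 2,800.00 Cr) = 224.00 Cr + 14.7% × 640.00 Cr = 318.08 Cr
Pension Levy: 6% × 3,935.00 Cr = 236.10 Cr
Training Fund Levy: 2.04% × 3,935.00 Cr = 80.27 Cr
Disability Insurance: 6.66% × 3,935.00 Cr = 262.07 Cr
Total: 318.08 Cr + 236.10 Cr + 80.27 Cr + 262.07 Cr = 896.52 Cr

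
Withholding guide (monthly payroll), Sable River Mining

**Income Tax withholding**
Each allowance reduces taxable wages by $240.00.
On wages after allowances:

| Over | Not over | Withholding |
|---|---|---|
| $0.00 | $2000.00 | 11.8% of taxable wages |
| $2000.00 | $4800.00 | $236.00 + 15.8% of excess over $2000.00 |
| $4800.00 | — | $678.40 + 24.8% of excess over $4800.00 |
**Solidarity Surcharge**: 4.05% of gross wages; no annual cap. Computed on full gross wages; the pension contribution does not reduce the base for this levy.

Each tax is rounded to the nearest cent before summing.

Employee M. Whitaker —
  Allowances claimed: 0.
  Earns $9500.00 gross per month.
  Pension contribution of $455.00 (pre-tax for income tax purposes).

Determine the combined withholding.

Income Tax: taxable = $9500.00 − $455.00 = $9045.00
  $678.40 + 24.8% × ($9045.00 − $4800.00) = $678.40 + 24.8% × $4245.00 = $1731.16
Solidarity Surcharge: 4.05% × $9500.00 = $384.75
Total: $1731.16 + $384.75 = $2115.91

$2115.91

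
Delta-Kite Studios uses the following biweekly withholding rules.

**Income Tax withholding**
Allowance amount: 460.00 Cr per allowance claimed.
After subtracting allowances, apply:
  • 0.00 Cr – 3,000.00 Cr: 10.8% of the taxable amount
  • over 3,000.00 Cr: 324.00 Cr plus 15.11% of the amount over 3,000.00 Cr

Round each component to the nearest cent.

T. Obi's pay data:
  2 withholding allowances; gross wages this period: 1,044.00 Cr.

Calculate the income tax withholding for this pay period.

13.39 Cr

Income Tax: taxable = 1,044.00 Cr − 2×460.00 Cr = 124.00 Cr
  10.8% × 124.00 Cr = 13.39 Cr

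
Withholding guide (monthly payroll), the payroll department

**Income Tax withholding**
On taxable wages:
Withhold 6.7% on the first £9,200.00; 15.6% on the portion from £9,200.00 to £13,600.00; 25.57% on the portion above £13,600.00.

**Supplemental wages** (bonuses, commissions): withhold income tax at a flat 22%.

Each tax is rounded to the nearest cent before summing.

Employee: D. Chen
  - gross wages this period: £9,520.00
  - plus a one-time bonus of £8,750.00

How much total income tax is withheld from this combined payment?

Income Tax: taxable = £9,520.00
  £616.40 + 15.6% × (£9,520.00 − £9,200.00) = £616.40 + 15.6% × £320.00 = £666.32
Supplemental (22% flat on bonus): 22% × £8,750.00 = £1,925.00
Total income tax: £666.32 + £1,925.00 = £2,591.32

£2,591.32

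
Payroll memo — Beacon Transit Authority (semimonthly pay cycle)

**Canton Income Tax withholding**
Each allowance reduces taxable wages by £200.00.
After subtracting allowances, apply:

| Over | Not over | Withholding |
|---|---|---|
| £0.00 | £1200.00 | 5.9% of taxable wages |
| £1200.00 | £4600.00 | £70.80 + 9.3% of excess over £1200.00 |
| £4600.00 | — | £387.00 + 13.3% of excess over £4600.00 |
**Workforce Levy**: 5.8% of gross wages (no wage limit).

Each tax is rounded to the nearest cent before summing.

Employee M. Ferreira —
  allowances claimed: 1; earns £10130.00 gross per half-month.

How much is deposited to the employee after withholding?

Canton Income Tax: taxable = £10130.00 − 1×£200.00 = £9930.00
  £387.00 + 13.3% × (£9930.00 − £4600.00) = £387.00 + 13.3% × £5330.00 = £1095.89
Workforce Levy: 5.8% × £10130.00 = £587.54
Total withheld: £1095.89 + £587.54 = £1683.43
Net pay: £10130.00 − £1683.43 = £8446.57

£8446.57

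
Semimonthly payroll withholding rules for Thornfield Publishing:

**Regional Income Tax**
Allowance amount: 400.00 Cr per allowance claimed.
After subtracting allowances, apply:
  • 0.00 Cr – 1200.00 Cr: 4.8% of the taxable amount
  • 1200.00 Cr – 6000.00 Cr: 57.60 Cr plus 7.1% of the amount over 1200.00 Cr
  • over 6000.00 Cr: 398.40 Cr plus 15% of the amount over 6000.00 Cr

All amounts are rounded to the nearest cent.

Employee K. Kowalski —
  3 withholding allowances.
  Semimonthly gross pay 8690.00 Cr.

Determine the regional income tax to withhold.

621.90 Cr

Regional Income Tax: taxable = 8690.00 Cr − 3×400.00 Cr = 7490.00 Cr
  398.40 Cr + 15% × (7490.00 Cr − 6000.00 Cr) = 398.40 Cr + 15% × 1490.00 Cr = 621.90 Cr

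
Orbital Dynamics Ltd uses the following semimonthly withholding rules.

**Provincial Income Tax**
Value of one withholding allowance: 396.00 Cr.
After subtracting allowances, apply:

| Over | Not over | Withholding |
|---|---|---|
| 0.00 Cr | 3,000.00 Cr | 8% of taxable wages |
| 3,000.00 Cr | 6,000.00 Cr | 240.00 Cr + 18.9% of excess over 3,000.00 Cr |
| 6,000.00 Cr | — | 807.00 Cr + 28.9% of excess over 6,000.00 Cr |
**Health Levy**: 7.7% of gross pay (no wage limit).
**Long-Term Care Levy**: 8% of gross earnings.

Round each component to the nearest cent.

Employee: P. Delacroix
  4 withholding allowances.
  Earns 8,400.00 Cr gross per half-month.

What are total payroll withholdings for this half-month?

2,361.62 Cr

Provincial Income Tax: taxable = 8,400.00 Cr − 4×396.00 Cr = 6,816.00 Cr
  807.00 Cr + 28.9% × (6,816.00 Cr − 6,000.00 Cr) = 807.00 Cr + 28.9% × 816.00 Cr = 1,042.82 Cr
Health Levy: 7.7% × 8,400.00 Cr = 646.80 Cr
Long-Term Care Levy: 8% × 8,400.00 Cr = 672.00 Cr
Total: 1,042.82 Cr + 646.80 Cr + 672.00 Cr = 2,361.62 Cr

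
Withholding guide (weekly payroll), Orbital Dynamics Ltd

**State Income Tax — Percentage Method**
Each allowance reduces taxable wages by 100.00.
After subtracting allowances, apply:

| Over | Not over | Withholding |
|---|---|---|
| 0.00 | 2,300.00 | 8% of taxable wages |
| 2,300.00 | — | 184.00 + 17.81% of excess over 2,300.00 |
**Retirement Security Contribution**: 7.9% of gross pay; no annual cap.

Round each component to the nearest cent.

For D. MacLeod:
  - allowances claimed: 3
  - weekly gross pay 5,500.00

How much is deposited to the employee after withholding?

State Income Tax: taxable = 5,500.00 − 3×100.00 = 5,200.00
  184.00 + 17.81% × (5,200.00 − 2,300.00) = 184.00 + 17.81% × 2,900.00 = 700.49
Retirement Security Contribution: 7.9% × 5,500.00 = 434.50
Total withheld: 700.49 + 434.50 = 1,134.99
Net pay: 5,500.00 − 1,134.99 = 4,365.01

4,365.01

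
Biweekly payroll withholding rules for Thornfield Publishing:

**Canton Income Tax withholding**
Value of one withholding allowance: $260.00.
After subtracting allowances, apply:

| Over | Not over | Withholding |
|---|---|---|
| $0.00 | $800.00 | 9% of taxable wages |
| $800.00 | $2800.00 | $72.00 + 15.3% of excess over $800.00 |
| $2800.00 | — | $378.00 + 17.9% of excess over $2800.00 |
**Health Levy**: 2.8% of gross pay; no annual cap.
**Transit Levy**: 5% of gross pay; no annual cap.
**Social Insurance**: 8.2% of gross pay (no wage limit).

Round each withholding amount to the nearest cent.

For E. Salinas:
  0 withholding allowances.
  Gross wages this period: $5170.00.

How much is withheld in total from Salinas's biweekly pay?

Canton Income Tax: taxable = $5170.00
  $378.00 + 17.9% × ($5170.00 − $2800.00) = $378.00 + 17.9% × $2370.00 = $802.23
Health Levy: 2.8% × $5170.00 = $144.76
Transit Levy: 5% × $5170.00 = $258.50
Social Insurance: 8.2% × $5170.00 = $423.94
Total: $802.23 + $144.76 + $258.50 + $423.94 = $1629.43

$1629.43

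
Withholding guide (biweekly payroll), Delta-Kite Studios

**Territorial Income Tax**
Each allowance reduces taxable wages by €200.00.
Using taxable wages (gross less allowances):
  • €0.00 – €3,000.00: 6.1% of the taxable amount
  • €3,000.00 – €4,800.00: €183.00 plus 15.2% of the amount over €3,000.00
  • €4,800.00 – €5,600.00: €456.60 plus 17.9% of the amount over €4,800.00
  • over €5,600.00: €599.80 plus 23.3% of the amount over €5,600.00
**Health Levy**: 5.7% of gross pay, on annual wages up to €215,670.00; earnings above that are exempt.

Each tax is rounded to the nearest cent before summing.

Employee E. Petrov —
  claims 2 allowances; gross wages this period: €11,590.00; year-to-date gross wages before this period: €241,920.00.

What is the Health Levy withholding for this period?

Health Levy: YTD €241,920.00 ≥ cap €215,670.00 → €0.00

€0.00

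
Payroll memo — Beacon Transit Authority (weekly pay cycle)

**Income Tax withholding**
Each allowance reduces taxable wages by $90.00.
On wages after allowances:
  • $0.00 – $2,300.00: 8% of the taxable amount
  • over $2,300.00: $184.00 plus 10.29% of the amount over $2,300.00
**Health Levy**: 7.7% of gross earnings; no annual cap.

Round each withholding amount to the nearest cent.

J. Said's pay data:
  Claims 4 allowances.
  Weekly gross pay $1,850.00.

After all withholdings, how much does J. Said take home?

$1,588.35

Income Tax: taxable = $1,850.00 − 4×$90.00 = $1,490.00
  8% × $1,490.00 = $119.20
Health Levy: 7.7% × $1,850.00 = $142.45
Total withheld: $119.20 + $142.45 = $261.65
Net pay: $1,850.00 − $261.65 = $1,588.35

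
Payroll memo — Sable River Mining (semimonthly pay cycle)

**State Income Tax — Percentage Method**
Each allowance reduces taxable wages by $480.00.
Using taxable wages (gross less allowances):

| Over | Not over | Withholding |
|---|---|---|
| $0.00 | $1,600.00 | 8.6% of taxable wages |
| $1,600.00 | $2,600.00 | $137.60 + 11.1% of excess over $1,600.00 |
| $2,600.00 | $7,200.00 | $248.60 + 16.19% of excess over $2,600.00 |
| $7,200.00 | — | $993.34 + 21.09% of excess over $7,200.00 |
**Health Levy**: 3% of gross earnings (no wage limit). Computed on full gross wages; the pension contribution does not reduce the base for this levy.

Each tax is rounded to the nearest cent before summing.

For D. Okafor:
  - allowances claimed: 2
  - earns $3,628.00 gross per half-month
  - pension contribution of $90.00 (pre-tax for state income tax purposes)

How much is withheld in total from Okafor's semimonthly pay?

State Income Tax: taxable = $3,628.00 − $90.00 − 2×$480.00 = $2,578.00
  $137.60 + 11.1% × ($2,578.00 − $1,600.00) = $137.60 + 11.1% × $978.00 = $246.16
Health Levy: 3% × $3,628.00 = $108.84
Total: $246.16 + $108.84 = $355.00

$355.00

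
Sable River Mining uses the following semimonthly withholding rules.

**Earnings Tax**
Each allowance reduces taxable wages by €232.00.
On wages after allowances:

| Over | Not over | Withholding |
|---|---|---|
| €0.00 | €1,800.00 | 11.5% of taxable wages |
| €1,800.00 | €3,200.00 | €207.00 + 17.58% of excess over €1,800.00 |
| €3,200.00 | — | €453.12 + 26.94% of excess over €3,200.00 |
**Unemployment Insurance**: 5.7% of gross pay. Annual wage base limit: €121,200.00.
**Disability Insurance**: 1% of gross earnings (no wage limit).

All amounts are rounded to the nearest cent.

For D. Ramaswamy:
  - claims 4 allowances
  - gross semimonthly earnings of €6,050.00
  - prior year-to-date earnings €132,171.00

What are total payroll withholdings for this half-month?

Earnings Tax: taxable = €6,050.00 − 4×€232.00 = €5,122.00
  €453.12 + 26.94% × (€5,122.00 − €3,200.00) = €453.12 + 26.94% × €1,922.00 = €970.91
Unemployment Insurance: YTD €132,171.00 ≥ cap €121,200.00 → €0.00
Disability Insurance: 1% × €6,050.00 = €60.50
Total: €970.91 + €0.00 + €60.50 = €1,031.41

€1,031.41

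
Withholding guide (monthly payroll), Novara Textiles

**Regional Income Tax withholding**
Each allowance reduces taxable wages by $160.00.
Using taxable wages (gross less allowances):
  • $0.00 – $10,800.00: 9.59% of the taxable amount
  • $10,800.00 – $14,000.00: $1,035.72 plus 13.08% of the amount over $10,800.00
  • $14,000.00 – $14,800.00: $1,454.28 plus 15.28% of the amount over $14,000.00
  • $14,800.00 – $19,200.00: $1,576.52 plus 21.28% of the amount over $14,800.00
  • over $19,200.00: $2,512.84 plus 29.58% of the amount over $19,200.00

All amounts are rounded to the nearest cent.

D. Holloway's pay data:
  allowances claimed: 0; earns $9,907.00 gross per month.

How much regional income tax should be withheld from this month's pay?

$950.08

Regional Income Tax: taxable = $9,907.00
  9.59% × $9,907.00 = $950.08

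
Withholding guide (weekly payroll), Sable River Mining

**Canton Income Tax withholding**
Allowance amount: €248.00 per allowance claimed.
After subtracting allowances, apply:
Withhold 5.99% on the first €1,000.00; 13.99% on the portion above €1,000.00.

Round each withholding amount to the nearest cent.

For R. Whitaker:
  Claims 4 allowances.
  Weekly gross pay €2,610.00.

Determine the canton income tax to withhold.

€146.36

Canton Income Tax: taxable = €2,610.00 − 4×€248.00 = €1,618.00
  €59.90 + 13.99% × (€1,618.00 − €1,000.00) = €59.90 + 13.99% × €618.00 = €146.36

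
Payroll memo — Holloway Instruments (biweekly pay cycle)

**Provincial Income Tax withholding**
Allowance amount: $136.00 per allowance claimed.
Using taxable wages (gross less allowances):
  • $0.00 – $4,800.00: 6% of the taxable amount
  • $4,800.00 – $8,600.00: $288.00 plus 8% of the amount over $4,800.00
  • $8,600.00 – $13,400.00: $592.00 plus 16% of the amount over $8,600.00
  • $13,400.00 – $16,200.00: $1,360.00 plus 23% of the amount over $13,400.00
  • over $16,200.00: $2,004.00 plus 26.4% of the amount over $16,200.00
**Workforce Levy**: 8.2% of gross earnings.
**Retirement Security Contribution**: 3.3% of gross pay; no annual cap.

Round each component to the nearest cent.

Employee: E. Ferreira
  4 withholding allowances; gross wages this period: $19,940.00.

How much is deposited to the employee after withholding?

Provincial Income Tax: taxable = $19,940.00 − 4×$136.00 = $19,396.00
  $2,004.00 + 26.4% × ($19,396.00 − $16,200.00) = $2,004.00 + 26.4% × $3,196.00 = $2,847.74
Workforce Levy: 8.2% × $19,940.00 = $1,635.08
Retirement Security Contribution: 3.3% × $19,940.00 = $658.02
Total withheld: $2,847.74 + $1,635.08 + $658.02 = $5,140.84
Net pay: $19,940.00 − $5,140.84 = $14,799.16

$14,799.16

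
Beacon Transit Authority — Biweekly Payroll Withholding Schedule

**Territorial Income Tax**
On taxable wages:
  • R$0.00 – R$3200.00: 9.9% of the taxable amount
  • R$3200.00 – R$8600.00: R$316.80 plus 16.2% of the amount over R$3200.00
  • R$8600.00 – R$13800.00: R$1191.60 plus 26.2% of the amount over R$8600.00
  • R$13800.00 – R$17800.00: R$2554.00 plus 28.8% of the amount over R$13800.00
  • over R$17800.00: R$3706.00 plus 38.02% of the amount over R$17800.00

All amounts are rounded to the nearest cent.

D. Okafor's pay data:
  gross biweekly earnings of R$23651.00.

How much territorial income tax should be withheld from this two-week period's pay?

R$5930.55

Territorial Income Tax: taxable = R$23651.00
  R$3706.00 + 38.02% × (R$23651.00 − R$17800.00) = R$3706.00 + 38.02% × R$5851.00 = R$5930.55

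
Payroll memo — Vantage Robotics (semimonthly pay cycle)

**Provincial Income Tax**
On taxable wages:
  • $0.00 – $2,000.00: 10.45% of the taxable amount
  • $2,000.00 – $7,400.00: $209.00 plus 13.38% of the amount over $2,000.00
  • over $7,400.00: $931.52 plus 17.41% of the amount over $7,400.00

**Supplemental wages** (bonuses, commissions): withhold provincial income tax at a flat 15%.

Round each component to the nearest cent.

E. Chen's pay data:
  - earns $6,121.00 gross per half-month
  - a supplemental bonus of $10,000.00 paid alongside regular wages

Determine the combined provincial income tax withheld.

Provincial Income Tax: taxable = $6,121.00
  $209.00 + 13.38% × ($6,121.00 − $2,000.00) = $209.00 + 13.38% × $4,121.00 = $760.39
Supplemental (15% flat on bonus): 15% × $10,000.00 = $1,500.00
Total provincial income tax: $760.39 + $1,500.00 = $2,260.39

$2,260.39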